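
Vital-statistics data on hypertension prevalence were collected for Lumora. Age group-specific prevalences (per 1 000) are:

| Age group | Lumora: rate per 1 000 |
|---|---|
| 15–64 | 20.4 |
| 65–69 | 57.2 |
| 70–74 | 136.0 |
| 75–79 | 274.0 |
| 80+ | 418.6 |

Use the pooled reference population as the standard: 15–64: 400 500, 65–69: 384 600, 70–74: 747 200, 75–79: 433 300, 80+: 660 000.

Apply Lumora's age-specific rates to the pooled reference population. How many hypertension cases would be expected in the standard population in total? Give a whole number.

Expected hypertension cases = Σ (standard pop × age-specific rate ÷ 1 000)
= 400 500×20.4/1 000 + 384 600×57.2/1 000 + 747 200×136.0/1 000 + 433 300×274.0/1 000 + 660 000×418.6/1 000
= 8170.20 + 21999.12 + 101619.20 + 118724.20 + 276276.00 = 526788.72.

526789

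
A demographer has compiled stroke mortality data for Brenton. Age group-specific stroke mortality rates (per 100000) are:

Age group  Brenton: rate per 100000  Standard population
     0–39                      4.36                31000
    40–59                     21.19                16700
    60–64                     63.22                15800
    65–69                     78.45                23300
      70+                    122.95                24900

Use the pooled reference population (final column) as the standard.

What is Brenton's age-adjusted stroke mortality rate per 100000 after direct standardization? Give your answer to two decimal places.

57.09

Standard total = 111700; weights = 0.2775, 0.1495, 0.1415, 0.2086, 0.2229.
Standardized rate: 0.2775×4.36 + 0.1495×21.19 + 0.1415×63.22 + 0.2086×78.45 + 0.2229×122.95 = 57.0926 per 100000.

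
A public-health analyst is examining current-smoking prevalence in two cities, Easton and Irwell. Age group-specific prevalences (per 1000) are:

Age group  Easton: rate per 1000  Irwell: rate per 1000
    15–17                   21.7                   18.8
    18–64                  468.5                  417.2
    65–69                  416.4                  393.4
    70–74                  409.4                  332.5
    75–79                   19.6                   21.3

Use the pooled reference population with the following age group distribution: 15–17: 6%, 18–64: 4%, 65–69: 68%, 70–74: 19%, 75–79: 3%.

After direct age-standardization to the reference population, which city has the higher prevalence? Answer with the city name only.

Standard weights: 0.06, 0.04, 0.68, 0.19, 0.03.
Easton: 0.0600×21.7 + 0.0400×468.5 + 0.6800×416.4 + 0.1900×409.4 + 0.0300×19.6 = 381.5680 per 1000.
Irwell: 0.0600×18.8 + 0.0400×417.2 + 0.6800×393.4 + 0.1900×332.5 + 0.0300×21.3 = 349.1420 per 1000.

Easton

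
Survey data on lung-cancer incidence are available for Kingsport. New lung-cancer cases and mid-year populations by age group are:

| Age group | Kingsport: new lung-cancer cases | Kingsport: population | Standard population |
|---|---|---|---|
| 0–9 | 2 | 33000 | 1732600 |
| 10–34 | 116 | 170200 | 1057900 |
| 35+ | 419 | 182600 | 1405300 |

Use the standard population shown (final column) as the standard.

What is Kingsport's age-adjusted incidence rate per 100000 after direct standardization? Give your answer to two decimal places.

96.54

Age-specific rates per 100000 for Kingsport: 6.06, 68.16, 229.46.
Standard total = 4195800; weights = 0.4129, 0.2521, 0.3349.
Standardized rate: 0.4129×6.06 + 0.2521×68.16 + 0.3349×229.46 = 96.5410 per 100000.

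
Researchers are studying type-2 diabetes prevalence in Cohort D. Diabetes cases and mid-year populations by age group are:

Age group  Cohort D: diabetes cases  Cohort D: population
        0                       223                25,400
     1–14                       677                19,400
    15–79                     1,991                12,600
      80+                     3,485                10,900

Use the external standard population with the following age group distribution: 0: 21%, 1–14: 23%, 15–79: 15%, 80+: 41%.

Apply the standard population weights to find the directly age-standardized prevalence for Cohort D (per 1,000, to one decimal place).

Age-specific rates per 1,000 for Cohort D: 8.780, 34.897, 158.016, 319.725.
Standard weights: 0.21, 0.23, 0.15, 0.41.
Standardized rate: 0.2100×8.780 + 0.2300×34.897 + 0.1500×158.016 + 0.4100×319.725 = 164.6595 per 1,000.

164.7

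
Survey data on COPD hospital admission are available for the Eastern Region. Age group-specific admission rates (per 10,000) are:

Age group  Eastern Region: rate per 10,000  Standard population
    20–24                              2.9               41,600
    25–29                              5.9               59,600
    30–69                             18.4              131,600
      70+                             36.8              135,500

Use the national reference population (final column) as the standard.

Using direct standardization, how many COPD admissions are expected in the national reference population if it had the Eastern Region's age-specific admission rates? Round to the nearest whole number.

788

Expected COPD admissions = Σ (standard pop × age-specific rate ÷ 10,000)
= 41,600×2.9/10,000 + 59,600×5.9/10,000 + 131,600×18.4/10,000 + 135,500×36.8/10,000
= 12.06 + 35.16 + 242.14 + 498.64 = 788.01.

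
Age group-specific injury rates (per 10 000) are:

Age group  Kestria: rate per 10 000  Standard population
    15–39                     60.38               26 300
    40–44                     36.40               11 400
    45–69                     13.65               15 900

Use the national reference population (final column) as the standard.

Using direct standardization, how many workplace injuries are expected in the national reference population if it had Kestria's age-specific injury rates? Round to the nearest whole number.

Expected workplace injuries = Σ (standard pop × age-specific rate ÷ 10 000)
= 26 300×60.38/10 000 + 11 400×36.40/10 000 + 15 900×13.65/10 000
= 158.80 + 41.50 + 21.70 = 222.00.

222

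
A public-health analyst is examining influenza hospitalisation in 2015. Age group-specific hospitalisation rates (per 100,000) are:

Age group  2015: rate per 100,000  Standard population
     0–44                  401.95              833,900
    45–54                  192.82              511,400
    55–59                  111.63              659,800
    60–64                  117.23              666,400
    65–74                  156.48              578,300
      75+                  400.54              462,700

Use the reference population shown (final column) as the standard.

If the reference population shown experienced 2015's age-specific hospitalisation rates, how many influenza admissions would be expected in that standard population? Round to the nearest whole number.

Expected influenza admissions = Σ (standard pop × age-specific rate ÷ 100,000)
= 833,900×401.95/100,000 + 511,400×192.82/100,000 + 659,800×111.63/100,000 + 666,400×117.23/100,000 + 578,300×156.48/100,000 + 462,700×400.54/100,000
= 3351.86 + 986.08 + 736.53 + 781.22 + 904.92 + 1853.30 = 8613.92.

8614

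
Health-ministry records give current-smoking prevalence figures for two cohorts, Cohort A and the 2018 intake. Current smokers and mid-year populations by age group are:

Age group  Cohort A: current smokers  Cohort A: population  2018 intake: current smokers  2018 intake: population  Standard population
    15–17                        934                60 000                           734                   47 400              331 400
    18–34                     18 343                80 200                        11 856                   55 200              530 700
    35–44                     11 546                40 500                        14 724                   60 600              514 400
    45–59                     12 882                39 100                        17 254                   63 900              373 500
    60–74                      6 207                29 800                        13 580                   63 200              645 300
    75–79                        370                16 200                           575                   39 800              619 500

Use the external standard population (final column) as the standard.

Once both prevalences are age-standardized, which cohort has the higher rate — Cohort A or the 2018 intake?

Age-specific rates per 1 000 for Cohort A: 15.567, 228.716, 285.086, 329.463, 208.289, 22.840.
For the 2018 intake: 15.485, 214.783, 242.970, 270.016, 214.873, 14.447.
Standard total = 3 014 800; weights = 0.1099, 0.1760, 0.1706, 0.1239, 0.2140, 0.2055.
Cohort A: 0.1099×15.567 + 0.1760×228.716 + 0.1706×285.086 + 0.1239×329.463 + 0.2140×208.289 + 0.2055×22.840 = 180.7081 per 1 000.
The 2018 intake: 0.1099×15.485 + 0.1760×214.783 + 0.1706×242.970 + 0.1239×270.016 + 0.2140×214.873 + 0.2055×14.447 = 163.3805 per 1 000.

Cohort A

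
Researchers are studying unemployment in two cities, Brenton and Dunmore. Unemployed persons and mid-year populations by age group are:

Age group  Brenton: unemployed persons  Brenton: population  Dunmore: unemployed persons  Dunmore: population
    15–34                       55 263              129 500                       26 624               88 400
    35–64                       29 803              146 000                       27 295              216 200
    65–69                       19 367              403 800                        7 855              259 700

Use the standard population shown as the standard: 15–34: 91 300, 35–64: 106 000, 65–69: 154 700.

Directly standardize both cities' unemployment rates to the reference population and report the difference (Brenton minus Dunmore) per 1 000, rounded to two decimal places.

Age-specific rates per 1 000 for Brenton: 426.741, 204.130, 47.962.
For Dunmore: 301.176, 126.249, 30.246.
Standard total = 352 000; weights = 0.2594, 0.3011, 0.4395.
Brenton: 0.2594×426.741 + 0.3011×204.130 + 0.4395×47.962 = 193.2357 per 1 000.
Dunmore: 0.2594×301.176 + 0.3011×126.249 + 0.4395×30.246 = 129.4287 per 1 000.
Difference = 193.2357 − 129.4287 = 63.8070.

63.81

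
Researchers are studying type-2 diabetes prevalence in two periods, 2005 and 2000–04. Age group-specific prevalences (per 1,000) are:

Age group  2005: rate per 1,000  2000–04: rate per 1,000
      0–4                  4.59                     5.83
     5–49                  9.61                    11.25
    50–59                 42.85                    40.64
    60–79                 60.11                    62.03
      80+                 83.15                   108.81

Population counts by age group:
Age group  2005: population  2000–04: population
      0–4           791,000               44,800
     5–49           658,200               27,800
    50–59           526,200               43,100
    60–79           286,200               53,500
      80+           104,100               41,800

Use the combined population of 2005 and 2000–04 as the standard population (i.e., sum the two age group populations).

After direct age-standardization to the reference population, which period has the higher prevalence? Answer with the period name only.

Combined standard total = 2,576,700; weights = 0.3244, 0.2662, 0.2209, 0.1318, 0.0566.
2005: 0.3244×4.59 + 0.2662×9.61 + 0.2209×42.85 + 0.1318×60.11 + 0.0566×83.15 = 26.1475 per 1,000.
2000–04: 0.3244×5.83 + 0.2662×11.25 + 0.2209×40.64 + 0.1318×62.03 + 0.0566×108.81 = 28.2041 per 1,000.

2000–04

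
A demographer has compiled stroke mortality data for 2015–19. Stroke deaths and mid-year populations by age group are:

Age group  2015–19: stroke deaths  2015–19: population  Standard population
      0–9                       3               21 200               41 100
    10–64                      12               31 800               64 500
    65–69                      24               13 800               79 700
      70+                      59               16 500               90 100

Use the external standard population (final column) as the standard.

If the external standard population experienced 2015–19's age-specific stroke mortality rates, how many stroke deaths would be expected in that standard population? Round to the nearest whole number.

491

Age-specific rates per 100 000 for 2015–19: 14.15, 37.74, 173.91, 357.58.
Expected stroke deaths = Σ (standard pop × age-specific rate ÷ 100 000)
= 41 100×14.15/100 000 + 64 500×37.74/100 000 + 79 700×173.91/100 000 + 90 100×357.58/100 000
= 5.82 + 24.34 + 138.61 + 322.18 = 490.94.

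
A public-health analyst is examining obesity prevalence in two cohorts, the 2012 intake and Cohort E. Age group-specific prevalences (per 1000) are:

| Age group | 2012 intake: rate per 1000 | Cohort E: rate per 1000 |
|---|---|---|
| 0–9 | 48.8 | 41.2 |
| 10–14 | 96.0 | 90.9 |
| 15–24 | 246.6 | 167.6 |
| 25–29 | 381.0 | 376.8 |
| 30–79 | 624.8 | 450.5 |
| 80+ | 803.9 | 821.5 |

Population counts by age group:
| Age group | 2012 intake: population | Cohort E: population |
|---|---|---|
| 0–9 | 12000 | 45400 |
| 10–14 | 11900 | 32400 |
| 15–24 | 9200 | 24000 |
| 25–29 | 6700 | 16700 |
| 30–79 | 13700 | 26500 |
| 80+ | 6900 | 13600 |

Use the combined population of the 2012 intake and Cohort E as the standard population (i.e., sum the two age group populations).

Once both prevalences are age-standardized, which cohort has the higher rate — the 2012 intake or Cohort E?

Combined standard total = 219000; weights = 0.2621, 0.2023, 0.1516, 0.1068, 0.1836, 0.0936.
The 2012 intake: 0.2621×48.8 + 0.2023×96.0 + 0.1516×246.6 + 0.1068×381.0 + 0.1836×624.8 + 0.0936×803.9 = 300.2436 per 1000.
Cohort E: 0.2621×41.2 + 0.2023×90.9 + 0.1516×167.6 + 0.1068×376.8 + 0.1836×450.5 + 0.0936×821.5 = 254.4477 per 1000.

2012 intake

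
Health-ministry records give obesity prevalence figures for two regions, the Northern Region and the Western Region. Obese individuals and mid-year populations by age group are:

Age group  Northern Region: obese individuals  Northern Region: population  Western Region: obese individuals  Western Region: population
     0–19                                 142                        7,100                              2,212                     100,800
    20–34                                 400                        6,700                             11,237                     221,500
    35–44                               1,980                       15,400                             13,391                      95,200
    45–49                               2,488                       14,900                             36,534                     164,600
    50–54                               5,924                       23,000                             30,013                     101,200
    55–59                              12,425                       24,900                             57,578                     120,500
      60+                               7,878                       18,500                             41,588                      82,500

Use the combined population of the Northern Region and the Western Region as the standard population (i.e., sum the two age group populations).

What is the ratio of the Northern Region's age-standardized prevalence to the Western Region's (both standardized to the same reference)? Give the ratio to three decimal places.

0.916

Age-specific rates per 1,000 for the Northern Region: 20.000, 59.701, 128.571, 166.980, 257.565, 498.996, 425.838.
For the Western Region: 21.944, 50.731, 140.662, 221.956, 296.571, 477.826, 504.097.
Combined standard total = 996,800; weights = 0.1082, 0.2289, 0.1110, 0.1801, 0.1246, 0.1459, 0.1013.
The Northern Region: 0.1082×20.000 + 0.2289×59.701 + 0.1110×128.571 + 0.1801×166.980 + 0.1246×257.565 + 0.1459×498.996 + 0.1013×425.838 = 208.1942 per 1,000.
The Western Region: 0.1082×21.944 + 0.2289×50.731 + 0.1110×140.662 + 0.1801×221.956 + 0.1246×296.571 + 0.1459×477.826 + 0.1013×504.097 = 227.2942 per 1,000.
Ratio = 208.1942 ÷ 227.2942 = 0.91597.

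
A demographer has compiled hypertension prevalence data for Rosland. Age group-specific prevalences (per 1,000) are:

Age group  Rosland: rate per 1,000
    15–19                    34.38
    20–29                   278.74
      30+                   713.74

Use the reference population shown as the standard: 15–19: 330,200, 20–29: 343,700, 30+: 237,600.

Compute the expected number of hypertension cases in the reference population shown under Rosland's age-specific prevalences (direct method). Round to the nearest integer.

Expected hypertension cases = Σ (standard pop × age-specific rate ÷ 1,000)
= 330,200×34.38/1,000 + 343,700×278.74/1,000 + 237,600×713.74/1,000
= 11352.28 + 95802.94 + 169584.62 = 276739.84.

276740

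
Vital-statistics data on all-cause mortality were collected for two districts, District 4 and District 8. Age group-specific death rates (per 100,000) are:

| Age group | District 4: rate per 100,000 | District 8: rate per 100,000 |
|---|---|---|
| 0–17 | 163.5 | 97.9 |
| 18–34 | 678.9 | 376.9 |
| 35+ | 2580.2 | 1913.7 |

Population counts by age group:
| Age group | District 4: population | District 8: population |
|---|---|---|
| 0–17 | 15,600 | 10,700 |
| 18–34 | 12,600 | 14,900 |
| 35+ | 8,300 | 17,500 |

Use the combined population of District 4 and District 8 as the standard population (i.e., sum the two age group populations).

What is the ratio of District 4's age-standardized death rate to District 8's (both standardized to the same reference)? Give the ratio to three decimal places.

1.437

Combined standard total = 79,600; weights = 0.3304, 0.3455, 0.3241.
District 4: 0.3304×163.5 + 0.3455×678.9 + 0.3241×2580.2 = 1124.8613 per 100,000.
District 8: 0.3304×97.9 + 0.3455×376.9 + 0.3241×1913.7 = 782.8264 per 100,000.
Ratio = 1124.8613 ÷ 782.8264 = 1.43692.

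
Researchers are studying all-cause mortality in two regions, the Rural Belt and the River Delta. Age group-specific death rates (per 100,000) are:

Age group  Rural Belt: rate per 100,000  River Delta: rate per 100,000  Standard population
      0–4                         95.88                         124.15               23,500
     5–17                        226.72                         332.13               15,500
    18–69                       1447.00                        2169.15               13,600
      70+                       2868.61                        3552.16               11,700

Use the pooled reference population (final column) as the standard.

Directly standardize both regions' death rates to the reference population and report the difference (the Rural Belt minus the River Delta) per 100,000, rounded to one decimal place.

-312.9

Standard total = 64,300; weights = 0.3655, 0.2411, 0.2115, 0.1820.
The Rural Belt: 0.3655×95.88 + 0.2411×226.72 + 0.2115×1447.00 + 0.1820×2868.61 = 917.7181 per 100,000.
The River Delta: 0.3655×124.15 + 0.2411×332.13 + 0.2115×2169.15 + 0.1820×3552.16 = 1230.5793 per 100,000.
Difference = 917.7181 − 1230.5793 = -312.8612.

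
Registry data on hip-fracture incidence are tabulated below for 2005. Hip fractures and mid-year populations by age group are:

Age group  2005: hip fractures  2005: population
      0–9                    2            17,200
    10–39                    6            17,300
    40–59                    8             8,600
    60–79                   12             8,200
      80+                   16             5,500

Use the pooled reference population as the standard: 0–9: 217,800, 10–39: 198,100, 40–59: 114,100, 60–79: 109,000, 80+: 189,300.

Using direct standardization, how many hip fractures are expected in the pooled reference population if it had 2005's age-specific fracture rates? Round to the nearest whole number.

910

Age-specific rates per 100,000 for 2005: 11.63, 34.68, 93.02, 146.34, 290.91.
Expected hip fractures = Σ (standard pop × age-specific rate ÷ 100,000)
= 217,800×11.63/100,000 + 198,100×34.68/100,000 + 114,100×93.02/100,000 + 109,000×146.34/100,000 + 189,300×290.91/100,000
= 25.33 + 68.71 + 106.14 + 159.51 + 550.69 = 910.37.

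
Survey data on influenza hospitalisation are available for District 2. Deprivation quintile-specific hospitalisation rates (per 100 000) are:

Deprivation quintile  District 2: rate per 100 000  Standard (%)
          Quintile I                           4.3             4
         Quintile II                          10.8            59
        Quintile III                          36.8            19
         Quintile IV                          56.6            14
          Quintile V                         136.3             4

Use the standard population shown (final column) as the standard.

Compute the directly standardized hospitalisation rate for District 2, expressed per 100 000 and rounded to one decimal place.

26.9

Standard weights: 0.04, 0.59, 0.19, 0.14, 0.04.
Standardized rate: 0.0400×4.3 + 0.5900×10.8 + 0.1900×36.8 + 0.1400×56.6 + 0.0400×136.3 = 26.9120 per 100 000.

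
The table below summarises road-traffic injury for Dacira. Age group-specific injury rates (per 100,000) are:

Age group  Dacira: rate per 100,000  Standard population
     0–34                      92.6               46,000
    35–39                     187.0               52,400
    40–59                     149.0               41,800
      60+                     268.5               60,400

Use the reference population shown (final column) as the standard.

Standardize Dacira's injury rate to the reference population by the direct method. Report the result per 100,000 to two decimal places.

Standard total = 200,600; weights = 0.2293, 0.2612, 0.2084, 0.3011.
Standardized rate: 0.2293×92.6 + 0.2612×187.0 + 0.2084×149.0 + 0.3011×268.5 = 181.9741 per 100,000.

181.97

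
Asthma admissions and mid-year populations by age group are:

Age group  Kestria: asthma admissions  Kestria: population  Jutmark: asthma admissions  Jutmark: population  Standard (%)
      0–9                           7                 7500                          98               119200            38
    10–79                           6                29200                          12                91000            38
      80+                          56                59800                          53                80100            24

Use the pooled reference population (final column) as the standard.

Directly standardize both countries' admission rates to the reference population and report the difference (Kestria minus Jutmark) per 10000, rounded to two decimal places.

Age-specific rates per 10000 for Kestria: 9.33, 2.05, 9.36.
For Jutmark: 8.22, 1.32, 6.62.
Standard weights: 0.38, 0.38, 0.24.
Kestria: 0.3800×9.33 + 0.3800×2.05 + 0.2400×9.36 = 6.5750 per 10000.
Jutmark: 0.3800×8.22 + 0.3800×1.32 + 0.2400×6.62 = 5.2133 per 10000.
Difference = 6.5750 − 5.2133 = 1.3617.

1.36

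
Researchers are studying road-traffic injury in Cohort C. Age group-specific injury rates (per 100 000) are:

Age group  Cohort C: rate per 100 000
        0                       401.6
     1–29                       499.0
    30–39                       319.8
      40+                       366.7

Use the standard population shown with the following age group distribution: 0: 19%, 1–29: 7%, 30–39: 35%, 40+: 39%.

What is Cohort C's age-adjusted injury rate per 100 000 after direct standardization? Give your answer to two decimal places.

366.18

Standard weights: 0.19, 0.07, 0.35, 0.39.
Standardized rate: 0.1900×401.6 + 0.0700×499.0 + 0.3500×319.8 + 0.3900×366.7 = 366.1770 per 100 000.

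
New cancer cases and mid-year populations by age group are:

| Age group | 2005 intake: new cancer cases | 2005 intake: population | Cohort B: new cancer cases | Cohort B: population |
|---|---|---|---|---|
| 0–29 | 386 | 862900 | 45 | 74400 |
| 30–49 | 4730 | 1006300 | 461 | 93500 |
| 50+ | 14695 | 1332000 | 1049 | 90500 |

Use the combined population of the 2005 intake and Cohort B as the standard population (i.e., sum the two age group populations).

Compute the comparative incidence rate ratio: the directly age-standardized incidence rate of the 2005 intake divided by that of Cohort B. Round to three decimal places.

Age-specific rates per 100000 for the 2005 intake: 44.73, 470.04, 1103.23.
For Cohort B: 60.48, 493.05, 1159.12.
Combined standard total = 3459600; weights = 0.2709, 0.3179, 0.4112.
The 2005 intake: 0.2709×44.73 + 0.3179×470.04 + 0.4112×1103.23 = 615.1633 per 100000.
Cohort B: 0.2709×60.48 + 0.3179×493.05 + 0.4112×1159.12 = 649.7249 per 100000.
Ratio = 615.1633 ÷ 649.7249 = 0.94681.

0.947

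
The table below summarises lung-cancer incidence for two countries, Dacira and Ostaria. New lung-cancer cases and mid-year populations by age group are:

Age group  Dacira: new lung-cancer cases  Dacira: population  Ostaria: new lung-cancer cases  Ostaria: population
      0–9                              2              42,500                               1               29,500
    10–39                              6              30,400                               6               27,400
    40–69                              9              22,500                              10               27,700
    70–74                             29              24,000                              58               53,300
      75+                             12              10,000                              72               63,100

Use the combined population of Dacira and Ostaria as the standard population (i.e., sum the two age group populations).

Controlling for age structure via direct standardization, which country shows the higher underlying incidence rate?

Dacira

Age-specific rates per 100,000 for Dacira: 4.71, 19.74, 40.00, 120.83, 120.00.
For Ostaria: 3.39, 21.90, 36.10, 108.82, 114.10.
Combined standard total = 330,400; weights = 0.2179, 0.1749, 0.1519, 0.2340, 0.2212.
Dacira: 0.2179×4.71 + 0.1749×19.74 + 0.1519×40.00 + 0.2340×120.83 + 0.2212×120.00 = 65.3754 per 100,000.
Ostaria: 0.2179×3.39 + 0.1749×21.90 + 0.1519×36.10 + 0.2340×108.82 + 0.2212×114.10 = 60.7588 per 100,000.
The crude rates (44.82 vs 73.13) would put Ostaria higher, but that reflects its age composition; once standardized to a common age structure, Dacira has the higher underlying rate.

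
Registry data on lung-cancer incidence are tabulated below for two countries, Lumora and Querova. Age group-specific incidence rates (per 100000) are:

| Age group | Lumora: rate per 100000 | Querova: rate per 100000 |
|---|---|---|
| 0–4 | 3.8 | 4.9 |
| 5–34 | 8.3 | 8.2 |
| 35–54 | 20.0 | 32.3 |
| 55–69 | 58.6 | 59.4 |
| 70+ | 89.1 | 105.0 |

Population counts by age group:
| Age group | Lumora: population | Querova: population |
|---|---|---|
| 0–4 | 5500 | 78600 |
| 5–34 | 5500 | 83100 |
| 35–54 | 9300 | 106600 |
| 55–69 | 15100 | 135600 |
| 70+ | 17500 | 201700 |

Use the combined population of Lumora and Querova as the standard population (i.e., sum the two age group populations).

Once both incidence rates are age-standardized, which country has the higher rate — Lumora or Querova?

Querova

Combined standard total = 658500; weights = 0.1277, 0.1345, 0.1760, 0.2289, 0.3329.
Lumora: 0.1277×3.8 + 0.1345×8.3 + 0.1760×20.0 + 0.2289×58.6 + 0.3329×89.1 = 48.1924 per 100000.
Querova: 0.1277×4.9 + 0.1345×8.2 + 0.1760×32.3 + 0.2289×59.4 + 0.3329×105.0 = 55.9602 per 100000.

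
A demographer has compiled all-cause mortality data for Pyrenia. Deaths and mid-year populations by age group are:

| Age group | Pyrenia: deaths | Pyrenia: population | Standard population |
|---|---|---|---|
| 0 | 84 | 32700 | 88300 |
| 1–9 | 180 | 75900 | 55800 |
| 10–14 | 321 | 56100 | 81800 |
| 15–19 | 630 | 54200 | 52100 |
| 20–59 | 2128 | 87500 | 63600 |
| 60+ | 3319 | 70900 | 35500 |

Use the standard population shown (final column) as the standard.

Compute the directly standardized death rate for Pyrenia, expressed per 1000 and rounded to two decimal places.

12.31

Age-specific rates per 1000 for Pyrenia: 2.569, 2.372, 5.722, 11.624, 24.320, 46.812.
Standard total = 377100; weights = 0.2342, 0.1480, 0.2169, 0.1382, 0.1687, 0.0941.
Standardized rate: 0.2342×2.569 + 0.1480×2.372 + 0.2169×5.722 + 0.1382×11.624 + 0.1687×24.320 + 0.0941×46.812 = 12.3081 per 1000.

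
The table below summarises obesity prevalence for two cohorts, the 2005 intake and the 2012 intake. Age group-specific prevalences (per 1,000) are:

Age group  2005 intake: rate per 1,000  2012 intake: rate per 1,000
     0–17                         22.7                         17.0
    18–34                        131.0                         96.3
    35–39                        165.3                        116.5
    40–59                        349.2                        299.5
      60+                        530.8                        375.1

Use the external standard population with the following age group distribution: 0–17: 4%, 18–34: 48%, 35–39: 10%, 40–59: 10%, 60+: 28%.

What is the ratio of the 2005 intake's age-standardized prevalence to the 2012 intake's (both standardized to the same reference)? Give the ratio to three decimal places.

Standard weights: 0.04, 0.48, 0.10, 0.10, 0.28.
The 2005 intake: 0.0400×22.7 + 0.4800×131.0 + 0.1000×165.3 + 0.1000×349.2 + 0.2800×530.8 = 263.8620 per 1,000.
The 2012 intake: 0.0400×17.0 + 0.4800×96.3 + 0.1000×116.5 + 0.1000×299.5 + 0.2800×375.1 = 193.5320 per 1,000.
Ratio = 263.8620 ÷ 193.5320 = 1.36340.

1.363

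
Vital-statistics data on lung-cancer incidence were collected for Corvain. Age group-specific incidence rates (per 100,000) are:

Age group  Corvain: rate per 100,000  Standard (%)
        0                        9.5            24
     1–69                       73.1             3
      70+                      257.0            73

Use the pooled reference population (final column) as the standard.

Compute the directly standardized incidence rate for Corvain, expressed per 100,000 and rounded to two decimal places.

192.08

Standard weights: 0.24, 0.03, 0.73.
Standardized rate: 0.2400×9.5 + 0.0300×73.1 + 0.7300×257.0 = 192.0830 per 100,000.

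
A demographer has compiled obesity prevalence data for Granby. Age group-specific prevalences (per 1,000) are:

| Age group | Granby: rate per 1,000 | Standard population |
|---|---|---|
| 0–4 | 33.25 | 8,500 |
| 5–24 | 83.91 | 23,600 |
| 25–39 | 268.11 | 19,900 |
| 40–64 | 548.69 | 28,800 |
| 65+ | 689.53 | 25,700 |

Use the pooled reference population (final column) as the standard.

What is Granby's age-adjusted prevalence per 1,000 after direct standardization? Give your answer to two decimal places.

386.12

Standard total = 106,500; weights = 0.0798, 0.2216, 0.1869, 0.2704, 0.2413.
Standardized rate: 0.0798×33.25 + 0.2216×83.91 + 0.1869×268.11 + 0.2704×548.69 + 0.2413×689.53 = 386.1172 per 1,000.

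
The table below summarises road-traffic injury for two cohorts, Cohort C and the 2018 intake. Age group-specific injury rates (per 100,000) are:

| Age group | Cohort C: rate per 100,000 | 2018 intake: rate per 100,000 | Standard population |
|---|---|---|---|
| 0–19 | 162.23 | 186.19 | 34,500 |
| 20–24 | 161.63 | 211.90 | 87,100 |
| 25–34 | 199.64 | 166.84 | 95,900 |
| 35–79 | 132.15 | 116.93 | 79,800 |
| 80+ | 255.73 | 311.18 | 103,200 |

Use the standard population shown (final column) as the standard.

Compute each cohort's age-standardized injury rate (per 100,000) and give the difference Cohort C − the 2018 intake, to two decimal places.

Standard total = 400,500; weights = 0.0861, 0.2175, 0.2395, 0.1993, 0.2577.
Cohort C: 0.0861×162.23 + 0.2175×161.63 + 0.2395×199.64 + 0.1993×132.15 + 0.2577×255.73 = 189.1568 per 100,000.
The 2018 intake: 0.0861×186.19 + 0.2175×211.90 + 0.2395×166.84 + 0.1993×116.93 + 0.2577×311.18 = 205.5550 per 100,000.
Difference = 189.1568 − 205.5550 = -16.3983.

-16.40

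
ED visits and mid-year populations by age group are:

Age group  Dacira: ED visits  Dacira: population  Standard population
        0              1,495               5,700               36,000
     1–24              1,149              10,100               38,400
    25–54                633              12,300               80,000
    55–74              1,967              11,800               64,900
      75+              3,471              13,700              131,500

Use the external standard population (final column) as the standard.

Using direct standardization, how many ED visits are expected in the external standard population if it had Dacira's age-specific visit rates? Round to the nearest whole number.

62063

Age-specific rates per 1,000 for Dacira: 262.281, 113.762, 51.463, 166.695, 253.358.
Expected ED visits = Σ (standard pop × age-specific rate ÷ 1,000)
= 36,000×262.281/1,000 + 38,400×113.762/1,000 + 80,000×51.463/1,000 + 64,900×166.695/1,000 + 131,500×253.358/1,000
= 9442.11 + 4368.48 + 4117.07 + 10818.50 + 33316.53 = 62062.69.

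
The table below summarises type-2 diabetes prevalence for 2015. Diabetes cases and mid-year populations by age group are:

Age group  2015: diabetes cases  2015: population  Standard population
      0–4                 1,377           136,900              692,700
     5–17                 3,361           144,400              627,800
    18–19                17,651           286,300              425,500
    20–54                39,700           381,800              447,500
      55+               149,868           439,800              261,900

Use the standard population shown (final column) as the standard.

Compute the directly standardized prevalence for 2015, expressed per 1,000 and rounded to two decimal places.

74.77

Age-specific rates per 1,000 for 2015: 10.058, 23.276, 61.652, 103.981, 340.764.
Standard total = 2,455,400; weights = 0.2821, 0.2557, 0.1733, 0.1823, 0.1067.
Standardized rate: 0.2821×10.058 + 0.2557×23.276 + 0.1733×61.652 + 0.1823×103.981 + 0.1067×340.764 = 74.7701 per 1,000.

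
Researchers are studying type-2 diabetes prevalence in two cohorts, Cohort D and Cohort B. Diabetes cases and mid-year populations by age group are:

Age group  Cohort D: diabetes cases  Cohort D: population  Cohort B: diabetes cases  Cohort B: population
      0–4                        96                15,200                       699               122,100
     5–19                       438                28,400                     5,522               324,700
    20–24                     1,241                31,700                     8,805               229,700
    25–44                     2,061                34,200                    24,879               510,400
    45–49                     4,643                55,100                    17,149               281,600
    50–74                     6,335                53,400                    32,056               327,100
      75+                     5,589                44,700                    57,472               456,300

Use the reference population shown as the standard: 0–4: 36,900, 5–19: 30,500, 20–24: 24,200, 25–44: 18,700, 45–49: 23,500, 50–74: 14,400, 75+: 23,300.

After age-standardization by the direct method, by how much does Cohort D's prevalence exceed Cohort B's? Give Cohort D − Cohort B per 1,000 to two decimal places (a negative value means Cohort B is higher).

6.03

Age-specific rates per 1,000 for Cohort D: 6.316, 15.423, 39.148, 60.263, 84.265, 118.633, 125.034.
For Cohort B: 5.725, 17.006, 38.333, 48.744, 60.898, 98.001, 125.952.
Standard total = 171,500; weights = 0.2152, 0.1778, 0.1411, 0.1090, 0.1370, 0.0840, 0.1359.
Cohort D: 0.2152×6.316 + 0.1778×15.423 + 0.1411×39.148 + 0.1090×60.263 + 0.1370×84.265 + 0.0840×118.633 + 0.1359×125.034 = 54.6914 per 1,000.
Cohort B: 0.2152×5.725 + 0.1778×17.006 + 0.1411×38.333 + 0.1090×48.744 + 0.1370×60.898 + 0.0840×98.001 + 0.1359×125.952 = 48.6654 per 1,000.
Difference = 54.6914 − 48.6654 = 6.0260.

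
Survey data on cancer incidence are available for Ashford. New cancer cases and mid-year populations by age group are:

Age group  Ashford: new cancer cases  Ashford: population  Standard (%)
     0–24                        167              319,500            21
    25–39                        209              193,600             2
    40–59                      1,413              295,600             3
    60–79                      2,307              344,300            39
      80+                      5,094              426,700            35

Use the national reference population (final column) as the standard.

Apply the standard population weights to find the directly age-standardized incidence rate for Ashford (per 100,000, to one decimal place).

Age-specific rates per 100,000 for Ashford: 52.27, 107.95, 478.01, 670.06, 1193.81.
Standard weights: 0.21, 0.02, 0.03, 0.39, 0.35.
Standardized rate: 0.2100×52.27 + 0.0200×107.95 + 0.0300×478.01 + 0.3900×670.06 + 0.3500×1193.81 = 706.6320 per 100,000.

706.6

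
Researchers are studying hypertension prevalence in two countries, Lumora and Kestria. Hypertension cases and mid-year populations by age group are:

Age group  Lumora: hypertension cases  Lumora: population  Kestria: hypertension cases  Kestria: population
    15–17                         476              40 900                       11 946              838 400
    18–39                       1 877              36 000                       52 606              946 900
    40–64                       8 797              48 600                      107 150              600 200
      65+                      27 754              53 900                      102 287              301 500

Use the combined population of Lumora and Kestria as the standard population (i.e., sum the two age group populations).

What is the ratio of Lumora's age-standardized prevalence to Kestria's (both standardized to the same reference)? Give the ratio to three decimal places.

1.192

Age-specific rates per 1 000 for Lumora: 11.638, 52.139, 181.008, 514.917.
For Kestria: 14.249, 55.556, 178.524, 339.260.
Combined standard total = 2 866 400; weights = 0.3068, 0.3429, 0.2263, 0.1240.
Lumora: 0.3068×11.638 + 0.3429×52.139 + 0.2263×181.008 + 0.1240×514.917 = 126.2630 per 1 000.
Kestria: 0.3068×14.249 + 0.3429×55.556 + 0.2263×178.524 + 0.1240×339.260 = 105.8939 per 1 000.
Ratio = 126.2630 ÷ 105.8939 = 1.19235.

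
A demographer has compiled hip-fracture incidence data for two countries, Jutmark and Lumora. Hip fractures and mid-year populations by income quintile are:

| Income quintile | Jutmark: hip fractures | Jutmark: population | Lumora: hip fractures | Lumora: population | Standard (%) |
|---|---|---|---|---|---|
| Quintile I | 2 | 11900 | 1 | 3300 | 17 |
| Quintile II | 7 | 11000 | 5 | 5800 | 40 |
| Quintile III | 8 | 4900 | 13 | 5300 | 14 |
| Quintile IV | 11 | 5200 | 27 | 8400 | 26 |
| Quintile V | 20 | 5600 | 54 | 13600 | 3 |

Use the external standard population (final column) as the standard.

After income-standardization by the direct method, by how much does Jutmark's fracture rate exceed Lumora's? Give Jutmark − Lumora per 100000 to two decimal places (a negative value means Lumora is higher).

Income-specific rates per 100000 for Jutmark: 16.81, 63.64, 163.27, 211.54, 357.14.
For Lumora: 30.30, 86.21, 245.28, 321.43, 397.06.
Standard weights: 0.17, 0.40, 0.14, 0.26, 0.03.
Jutmark: 0.1700×16.81 + 0.4000×63.64 + 0.1400×163.27 + 0.2600×211.54 + 0.0300×357.14 = 116.8831 per 100000.
Lumora: 0.1700×30.30 + 0.4000×86.21 + 0.1400×245.28 + 0.2600×321.43 + 0.0300×397.06 = 169.4571 per 100000.
Difference = 116.8831 − 169.4571 = -52.5740.

-52.57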